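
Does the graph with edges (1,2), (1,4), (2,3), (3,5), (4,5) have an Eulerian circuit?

Step 1: Find the degree of each vertex:
  deg(1) = 2
  deg(2) = 2
  deg(3) = 2
  deg(4) = 2
  deg(5) = 2

Step 2: Count vertices with odd degree:
  All vertices have even degree (0 odd-degree vertices)

Step 3: Apply Euler's theorem:
  - Eulerian circuit exists iff graph is connected and all vertices have even degree
  - Eulerian path exists iff graph is connected and has 0 or 2 odd-degree vertices

Graph is connected with 0 odd-degree vertices.
Both Eulerian circuit and Eulerian path exist.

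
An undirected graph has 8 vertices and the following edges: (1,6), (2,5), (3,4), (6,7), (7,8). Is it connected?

Step 1: Build adjacency list from edges:
  1: 6
  2: 5
  3: 4
  4: 3
  5: 2
  6: 1, 7
  7: 6, 8
  8: 7

Step 2: Run BFS/DFS from vertex 1:
  Visited: {1, 6, 7, 8}
  Reached 4 of 8 vertices

Step 3: Only 4 of 8 vertices reached. Graph is disconnected.
Connected components: {1, 6, 7, 8}, {2, 5}, {3, 4}
Answer: No, the graph is not connected (3 components).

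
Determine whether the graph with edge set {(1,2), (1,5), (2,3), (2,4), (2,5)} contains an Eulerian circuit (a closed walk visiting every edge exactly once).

Step 1: Find the degree of each vertex:
  deg(1) = 2
  deg(2) = 4
  deg(3) = 1
  deg(4) = 1
  deg(5) = 2

Step 2: Count vertices with odd degree:
  Odd-degree vertices: 3, 4 (2 total)

Step 3: Apply Euler's theorem:
  - Eulerian circuit exists iff graph is connected and all vertices have even degree
  - Eulerian path exists iff graph is connected and has 0 or 2 odd-degree vertices

Graph is connected with exactly 2 odd-degree vertices (3, 4).
Eulerian path exists (starting and ending at the odd-degree vertices), but no Eulerian circuit.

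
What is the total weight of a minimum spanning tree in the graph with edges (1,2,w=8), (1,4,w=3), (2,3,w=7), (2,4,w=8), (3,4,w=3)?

Apply Kruskal's algorithm (sort edges by weight, add if no cycle):

Sorted edges by weight:
  (1,4) w=3
  (3,4) w=3
  (2,3) w=7
  (1,2) w=8
  (2,4) w=8

Add edge (1,4) w=3 -- no cycle. Running total: 3
Add edge (3,4) w=3 -- no cycle. Running total: 6
Add edge (2,3) w=7 -- no cycle. Running total: 13

MST edges: (1,4,w=3), (3,4,w=3), (2,3,w=7)
Total MST weight: 3 + 3 + 7 = 13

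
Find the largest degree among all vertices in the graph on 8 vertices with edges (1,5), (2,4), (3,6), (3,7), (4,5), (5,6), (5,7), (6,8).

Step 1: Count edges incident to each vertex:
  deg(1) = 1 (neighbors: 5)
  deg(2) = 1 (neighbors: 4)
  deg(3) = 2 (neighbors: 6, 7)
  deg(4) = 2 (neighbors: 2, 5)
  deg(5) = 4 (neighbors: 1, 4, 6, 7)
  deg(6) = 3 (neighbors: 3, 5, 8)
  deg(7) = 2 (neighbors: 3, 5)
  deg(8) = 1 (neighbors: 6)

Step 2: Find maximum:
  max(1, 1, 2, 2, 4, 3, 2, 1) = 4 (vertex 5)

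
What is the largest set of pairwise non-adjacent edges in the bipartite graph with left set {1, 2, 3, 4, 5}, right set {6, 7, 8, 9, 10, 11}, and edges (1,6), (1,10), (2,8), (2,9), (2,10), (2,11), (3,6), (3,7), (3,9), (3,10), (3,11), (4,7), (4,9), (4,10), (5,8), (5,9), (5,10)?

Step 1: List the neighbors of each left vertex:
  1: 6, 10
  2: 8, 9, 10, 11
  3: 6, 7, 9, 10, 11
  4: 7, 9, 10
  5: 8, 9, 10

Step 2: Greedily match left vertices, then look for augmenting paths:
  Match 1 -- 6
  Match 2 -- 8
  Match 3 -- 7
  Match 4 -- 9
  Match 5 -- 10
  No augmenting path remains.

Step 3: Verify this is maximum:
  Matching size 5 = min(|L|, |R|) = min(5, 6), which is an upper bound, so this matching is maximum.

Maximum matching: {(1,6), (2,8), (3,7), (4,9), (5,10)}
Size: 5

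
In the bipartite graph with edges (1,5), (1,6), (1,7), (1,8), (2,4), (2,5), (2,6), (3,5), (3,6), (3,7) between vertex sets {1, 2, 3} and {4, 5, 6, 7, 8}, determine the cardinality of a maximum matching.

Step 1: List the neighbors of each left vertex:
  1: 5, 6, 7, 8
  2: 4, 5, 6
  3: 5, 6, 7

Step 2: Greedily match left vertices, then look for augmenting paths:
  Match 1 -- 5
  Match 2 -- 4
  Match 3 -- 6
  No augmenting path remains.

Step 3: Verify this is maximum:
  Matching size 3 = min(|L|, |R|) = min(3, 5), which is an upper bound, so this matching is maximum.

Maximum matching: {(1,5), (2,4), (3,6)}
Size: 3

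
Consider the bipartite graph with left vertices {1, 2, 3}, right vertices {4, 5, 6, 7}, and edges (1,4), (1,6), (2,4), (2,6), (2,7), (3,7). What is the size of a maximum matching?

Step 1: List the neighbors of each left vertex:
  1: 4, 6
  2: 4, 6, 7
  3: 7

Step 2: Greedily match left vertices, then look for augmenting paths:
  Match 1 -- 4
  Match 2 -- 6
  Match 3 -- 7
  No augmenting path remains.

Step 3: Verify this is maximum:
  Matching size 3 = min(|L|, |R|) = min(3, 4), which is an upper bound, so this matching is maximum.

Maximum matching: {(1,4), (2,6), (3,7)}
Size: 3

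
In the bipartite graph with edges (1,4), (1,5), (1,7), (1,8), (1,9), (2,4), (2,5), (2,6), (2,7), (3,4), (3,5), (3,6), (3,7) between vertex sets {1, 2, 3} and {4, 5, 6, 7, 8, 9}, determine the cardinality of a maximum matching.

Step 1: List the neighbors of each left vertex:
  1: 4, 5, 7, 8, 9
  2: 4, 5, 6, 7
  3: 4, 5, 6, 7

Step 2: Greedily match left vertices, then look for augmenting paths:
  Match 1 -- 4
  Match 2 -- 5
  Match 3 -- 6
  No augmenting path remains.

Step 3: Verify this is maximum:
  Matching size 3 = min(|L|, |R|) = min(3, 6), which is an upper bound, so this matching is maximum.

Maximum matching: {(1,4), (2,5), (3,6)}
Size: 3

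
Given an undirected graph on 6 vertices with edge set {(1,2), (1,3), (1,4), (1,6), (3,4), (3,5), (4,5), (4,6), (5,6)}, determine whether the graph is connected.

Step 1: Build adjacency list from edges:
  1: 2, 3, 4, 6
  2: 1
  3: 1, 4, 5
  4: 1, 3, 5, 6
  5: 3, 4, 6
  6: 1, 4, 5

Step 2: Run BFS/DFS from vertex 1:
  Visited: {1, 2, 3, 4, 6, 5}
  Reached 6 of 6 vertices

Step 3: All 6 vertices reached from vertex 1, so the graph is connected.
Answer: Yes, the graph is connected.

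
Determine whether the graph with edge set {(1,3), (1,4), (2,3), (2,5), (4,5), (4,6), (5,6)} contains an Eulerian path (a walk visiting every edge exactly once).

Step 1: Find the degree of each vertex:
  deg(1) = 2
  deg(2) = 2
  deg(3) = 2
  deg(4) = 3
  deg(5) = 3
  deg(6) = 2

Step 2: Count vertices with odd degree:
  Odd-degree vertices: 4, 5 (2 total)

Step 3: Apply Euler's theorem:
  - Eulerian circuit exists iff graph is connected and all vertices have even degree
  - Eulerian path exists iff graph is connected and has 0 or 2 odd-degree vertices

Graph is connected with exactly 2 odd-degree vertices (4, 5).
Eulerian path exists (starting and ending at the odd-degree vertices), but no Eulerian circuit.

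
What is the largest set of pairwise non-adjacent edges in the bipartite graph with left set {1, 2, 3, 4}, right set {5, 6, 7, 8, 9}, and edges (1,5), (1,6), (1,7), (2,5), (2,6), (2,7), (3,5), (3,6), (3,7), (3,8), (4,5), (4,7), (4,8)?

Step 1: List the neighbors of each left vertex:
  1: 5, 6, 7
  2: 5, 6, 7
  3: 5, 6, 7, 8
  4: 5, 7, 8

Step 2: Greedily match left vertices, then look for augmenting paths:
  Match 1 -- 5
  Match 2 -- 6
  Match 3 -- 7
  Match 4 -- 8
  No augmenting path remains.

Step 3: Verify this is maximum:
  Matching size 4 = min(|L|, |R|) = min(4, 5), which is an upper bound, so this matching is maximum.

Maximum matching: {(1,5), (2,6), (3,7), (4,8)}
Size: 4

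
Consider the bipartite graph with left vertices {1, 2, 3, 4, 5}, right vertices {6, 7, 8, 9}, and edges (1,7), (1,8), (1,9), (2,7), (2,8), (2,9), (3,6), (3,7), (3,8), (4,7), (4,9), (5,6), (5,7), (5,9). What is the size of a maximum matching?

Step 1: List the neighbors of each left vertex:
  1: 7, 8, 9
  2: 7, 8, 9
  3: 6, 7, 8
  4: 7, 9
  5: 6, 7, 9

Step 2: Greedily match left vertices, then look for augmenting paths:
  Match 1 -- 7
  Match 2 -- 8
  Match 3 -- 6
  Match 4 -- 9
  No augmenting path remains.

Step 3: Verify this is maximum:
  Matching size 4 = min(|L|, |R|) = min(5, 4), which is an upper bound, so this matching is maximum.

Maximum matching: {(1,7), (2,8), (3,6), (4,9)}
Size: 4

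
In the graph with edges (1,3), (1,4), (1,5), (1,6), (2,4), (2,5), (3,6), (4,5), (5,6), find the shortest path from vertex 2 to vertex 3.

Step 1: Build adjacency list:
  1: 3, 4, 5, 6
  2: 4, 5
  3: 1, 6
  4: 1, 2, 5
  5: 1, 2, 4, 6
  6: 1, 3, 5

Step 2: BFS from vertex 2 to find shortest path to 3:
  vertex 4 reached at distance 1
  vertex 5 reached at distance 1
  vertex 1 reached at distance 2
  vertex 6 reached at distance 2
  vertex 3 reached at distance 3

Step 3: Shortest path: 2 -> 4 -> 1 -> 3
Path length: 3 edges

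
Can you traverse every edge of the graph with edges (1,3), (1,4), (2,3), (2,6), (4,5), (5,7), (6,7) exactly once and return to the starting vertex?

Step 1: Find the degree of each vertex:
  deg(1) = 2
  deg(2) = 2
  deg(3) = 2
  deg(4) = 2
  deg(5) = 2
  deg(6) = 2
  deg(7) = 2

Step 2: Count vertices with odd degree:
  All vertices have even degree (0 odd-degree vertices)

Step 3: Apply Euler's theorem:
  - Eulerian circuit exists iff graph is connected and all vertices have even degree
  - Eulerian path exists iff graph is connected and has 0 or 2 odd-degree vertices

Graph is connected with 0 odd-degree vertices.
Both Eulerian circuit and Eulerian path exist.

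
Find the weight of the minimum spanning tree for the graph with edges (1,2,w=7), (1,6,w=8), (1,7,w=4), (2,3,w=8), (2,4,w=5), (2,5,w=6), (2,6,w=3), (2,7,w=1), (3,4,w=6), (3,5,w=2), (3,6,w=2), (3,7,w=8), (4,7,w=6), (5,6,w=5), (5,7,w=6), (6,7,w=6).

Apply Kruskal's algorithm (sort edges by weight, add if no cycle):

Sorted edges by weight:
  (2,7) w=1
  (3,6) w=2
  (3,5) w=2
  (2,6) w=3
  (1,7) w=4
  (2,4) w=5
  (5,6) w=5
  (2,5) w=6
  (3,4) w=6
  (4,7) w=6
  (5,7) w=6
  (6,7) w=6
  (1,2) w=7
  (1,6) w=8
  (2,3) w=8
  (3,7) w=8

Add edge (2,7) w=1 -- no cycle. Running total: 1
Add edge (3,6) w=2 -- no cycle. Running total: 3
Add edge (3,5) w=2 -- no cycle. Running total: 5
Add edge (2,6) w=3 -- no cycle. Running total: 8
Add edge (1,7) w=4 -- no cycle. Running total: 12
Add edge (2,4) w=5 -- no cycle. Running total: 17

MST edges: (2,7,w=1), (3,6,w=2), (3,5,w=2), (2,6,w=3), (1,7,w=4), (2,4,w=5)
Total MST weight: 1 + 2 + 2 + 3 + 4 + 5 = 17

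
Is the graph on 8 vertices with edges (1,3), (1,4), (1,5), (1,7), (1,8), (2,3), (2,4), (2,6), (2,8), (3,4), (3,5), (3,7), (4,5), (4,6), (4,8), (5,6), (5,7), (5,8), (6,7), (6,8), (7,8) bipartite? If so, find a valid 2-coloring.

Step 1: Attempt 2-coloring using BFS:
  Start at vertex 1, assign color 0
  Color vertex 3 with color 1 (neighbor of 1)
  Color vertex 4 with color 1 (neighbor of 1)
  Color vertex 5 with color 1 (neighbor of 1)
  Color vertex 7 with color 1 (neighbor of 1)
  Color vertex 8 with color 1 (neighbor of 1)
  Color vertex 2 with color 0 (neighbor of 3)

Step 2: Conflict found! Vertices 3 and 4 are adjacent but have the same color.
This means the graph contains an odd cycle.

The graph is NOT bipartite.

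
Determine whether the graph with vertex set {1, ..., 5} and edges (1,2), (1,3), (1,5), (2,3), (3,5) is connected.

Step 1: Build adjacency list from edges:
  1: 2, 3, 5
  2: 1, 3
  3: 1, 2, 5
  4: (none)
  5: 1, 3

Step 2: Run BFS/DFS from vertex 1:
  Visited: {1, 2, 3, 5}
  Reached 4 of 5 vertices

Step 3: Only 4 of 5 vertices reached. Graph is disconnected.
Connected components: {1, 2, 3, 5}, {4}
Answer: No, the graph is not connected (2 components).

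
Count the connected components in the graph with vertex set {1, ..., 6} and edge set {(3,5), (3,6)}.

Step 1: Build adjacency list from edges:
  1: (none)
  2: (none)
  3: 5, 6
  4: (none)
  5: 3
  6: 3

Step 2: Run BFS/DFS from vertex 1:
  Visited: {1}
  Reached 1 of 6 vertices

Step 3: Only 1 of 6 vertices reached. Graph is disconnected.
Connected components: {1}, {2}, {3, 5, 6}, {4}
Number of connected components: 4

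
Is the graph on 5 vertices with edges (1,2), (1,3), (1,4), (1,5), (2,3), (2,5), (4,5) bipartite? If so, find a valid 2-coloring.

Step 1: Attempt 2-coloring using BFS:
  Start at vertex 1, assign color 0
  Color vertex 2 with color 1 (neighbor of 1)
  Color vertex 3 with color 1 (neighbor of 1)
  Color vertex 4 with color 1 (neighbor of 1)
  Color vertex 5 with color 1 (neighbor of 1)

Step 2: Conflict found! Vertices 2 and 3 are adjacent but have the same color.
This means the graph contains an odd cycle.

The graph is NOT bipartite.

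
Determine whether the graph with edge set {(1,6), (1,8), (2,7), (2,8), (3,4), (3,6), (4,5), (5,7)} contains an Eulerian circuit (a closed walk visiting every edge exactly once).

Step 1: Find the degree of each vertex:
  deg(1) = 2
  deg(2) = 2
  deg(3) = 2
  deg(4) = 2
  deg(5) = 2
  deg(6) = 2
  deg(7) = 2
  deg(8) = 2

Step 2: Count vertices with odd degree:
  All vertices have even degree (0 odd-degree vertices)

Step 3: Apply Euler's theorem:
  - Eulerian circuit exists iff graph is connected and all vertices have even degree
  - Eulerian path exists iff graph is connected and has 0 or 2 odd-degree vertices

Graph is connected with 0 odd-degree vertices.
Both Eulerian circuit and Eulerian path exist.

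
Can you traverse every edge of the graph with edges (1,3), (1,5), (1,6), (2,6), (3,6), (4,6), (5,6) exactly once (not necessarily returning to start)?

Step 1: Find the degree of each vertex:
  deg(1) = 3
  deg(2) = 1
  deg(3) = 2
  deg(4) = 1
  deg(5) = 2
  deg(6) = 5

Step 2: Count vertices with odd degree:
  Odd-degree vertices: 1, 2, 4, 6 (4 total)

Step 3: Apply Euler's theorem:
  - Eulerian circuit exists iff graph is connected and all vertices have even degree
  - Eulerian path exists iff graph is connected and has 0 or 2 odd-degree vertices

Graph has 4 odd-degree vertices (need 0 or 2).
Neither Eulerian path nor Eulerian circuit exists.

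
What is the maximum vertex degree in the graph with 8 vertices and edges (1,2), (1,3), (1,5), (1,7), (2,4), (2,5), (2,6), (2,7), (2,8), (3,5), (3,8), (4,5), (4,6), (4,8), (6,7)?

Step 1: Count edges incident to each vertex:
  deg(1) = 4 (neighbors: 2, 3, 5, 7)
  deg(2) = 6 (neighbors: 1, 4, 5, 6, 7, 8)
  deg(3) = 3 (neighbors: 1, 5, 8)
  deg(4) = 4 (neighbors: 2, 5, 6, 8)
  deg(5) = 4 (neighbors: 1, 2, 3, 4)
  deg(6) = 3 (neighbors: 2, 4, 7)
  deg(7) = 3 (neighbors: 1, 2, 6)
  deg(8) = 3 (neighbors: 2, 3, 4)

Step 2: Find maximum:
  max(4, 6, 3, 4, 4, 3, 3, 3) = 6 (vertex 2)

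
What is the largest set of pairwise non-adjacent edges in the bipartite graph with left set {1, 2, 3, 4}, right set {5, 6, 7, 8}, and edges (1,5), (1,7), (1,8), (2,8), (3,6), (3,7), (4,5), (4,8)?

Step 1: List the neighbors of each left vertex:
  1: 5, 7, 8
  2: 8
  3: 6, 7
  4: 5, 8

Step 2: Greedily match left vertices, then look for augmenting paths:
  Match 1 -- 7
  Match 2 -- 8
  Match 3 -- 6
  Match 4 -- 5
  No augmenting path remains.

Step 3: Verify this is maximum:
  Matching size 4 = min(|L|, |R|) = min(4, 4), which is an upper bound, so this matching is maximum.

Maximum matching: {(1,7), (2,8), (3,6), (4,5)}
Size: 4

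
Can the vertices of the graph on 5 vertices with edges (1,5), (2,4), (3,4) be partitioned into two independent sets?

Step 1: Attempt 2-coloring using BFS:
  Start at vertex 1, assign color 0
  Color vertex 5 with color 1 (neighbor of 1)
  Start new component at vertex 2, assign color 0
  Color vertex 4 with color 1 (neighbor of 2)
  Color vertex 3 with color 0 (neighbor of 4)

Step 2: 2-coloring succeeded. No conflicts found.
  Set A (color 0): {1, 2, 3}
  Set B (color 1): {4, 5}

The graph is bipartite with partition {1, 2, 3}, {4, 5}.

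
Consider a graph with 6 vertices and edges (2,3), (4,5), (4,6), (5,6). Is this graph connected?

Step 1: Build adjacency list from edges:
  1: (none)
  2: 3
  3: 2
  4: 5, 6
  5: 4, 6
  6: 4, 5

Step 2: Run BFS/DFS from vertex 1:
  Visited: {1}
  Reached 1 of 6 vertices

Step 3: Only 1 of 6 vertices reached. Graph is disconnected.
Connected components: {1}, {2, 3}, {4, 5, 6}
Answer: No, the graph is not connected (3 components).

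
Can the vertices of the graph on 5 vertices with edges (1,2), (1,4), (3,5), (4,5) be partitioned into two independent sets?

Step 1: Attempt 2-coloring using BFS:
  Start at vertex 1, assign color 0
  Color vertex 2 with color 1 (neighbor of 1)
  Color vertex 4 with color 1 (neighbor of 1)
  Color vertex 5 with color 0 (neighbor of 4)
  Color vertex 3 with color 1 (neighbor of 5)

Step 2: 2-coloring succeeded. No conflicts found.
  Set A (color 0): {1, 5}
  Set B (color 1): {2, 3, 4}

The graph is bipartite with partition {1, 5}, {2, 3, 4}.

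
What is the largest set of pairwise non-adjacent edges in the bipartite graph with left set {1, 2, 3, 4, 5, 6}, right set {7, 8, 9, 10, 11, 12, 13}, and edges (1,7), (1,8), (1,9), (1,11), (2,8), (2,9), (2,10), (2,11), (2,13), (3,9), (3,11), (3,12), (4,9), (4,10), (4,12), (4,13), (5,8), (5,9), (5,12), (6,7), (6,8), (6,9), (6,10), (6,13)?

Step 1: List the neighbors of each left vertex:
  1: 7, 8, 9, 11
  2: 8, 9, 10, 11, 13
  3: 9, 11, 12
  4: 9, 10, 12, 13
  5: 8, 9, 12
  6: 7, 8, 9, 10, 13

Step 2: Greedily match left vertices, then look for augmenting paths:
  Match 1 -- 7
  Match 2 -- 8
  Match 3 -- 9
  Match 4 -- 10
  Match 5 -- 12
  Match 6 -- 13
  No augmenting path remains.

Step 3: Verify this is maximum:
  Matching size 6 = min(|L|, |R|) = min(6, 7), which is an upper bound, so this matching is maximum.

Maximum matching: {(1,7), (2,8), (3,9), (4,10), (5,12), (6,13)}
Size: 6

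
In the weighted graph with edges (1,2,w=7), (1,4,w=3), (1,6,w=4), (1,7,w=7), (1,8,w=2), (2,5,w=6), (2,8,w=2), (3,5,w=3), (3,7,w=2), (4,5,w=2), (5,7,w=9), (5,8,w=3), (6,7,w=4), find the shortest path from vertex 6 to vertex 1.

Step 1: Build adjacency list with weights:
  1: 2(w=7), 4(w=3), 6(w=4), 7(w=7), 8(w=2)
  2: 1(w=7), 5(w=6), 8(w=2)
  3: 5(w=3), 7(w=2)
  4: 1(w=3), 5(w=2)
  5: 2(w=6), 3(w=3), 4(w=2), 7(w=9), 8(w=3)
  6: 1(w=4), 7(w=4)
  7: 1(w=7), 3(w=2), 5(w=9), 6(w=4)
  8: 1(w=2), 2(w=2), 5(w=3)

Step 2: Apply Dijkstra's algorithm from vertex 6:
  Visit vertex 6 (distance=0)
    Update dist[1] = 4
    Update dist[7] = 4
  Visit vertex 1 (distance=4)
    Update dist[2] = 11
    Update dist[4] = 7
    Update dist[8] = 6

Step 3: Shortest path: 6 -> 1
Total weight: 4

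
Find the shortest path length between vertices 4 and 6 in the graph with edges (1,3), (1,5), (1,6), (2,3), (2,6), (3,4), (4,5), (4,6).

Step 1: Build adjacency list:
  1: 3, 5, 6
  2: 3, 6
  3: 1, 2, 4
  4: 3, 5, 6
  5: 1, 4
  6: 1, 2, 4

Step 2: BFS from vertex 4 to find shortest path to 6:
  vertex 3 reached at distance 1
  vertex 5 reached at distance 1
  vertex 6 reached at distance 1

Step 3: Shortest path: 4 -> 6
Path length: 1 edge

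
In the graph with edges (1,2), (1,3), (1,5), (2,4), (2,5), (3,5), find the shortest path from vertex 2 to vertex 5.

Step 1: Build adjacency list:
  1: 2, 3, 5
  2: 1, 4, 5
  3: 1, 5
  4: 2
  5: 1, 2, 3

Step 2: BFS from vertex 2 to find shortest path to 5:
  vertex 1 reached at distance 1
  vertex 4 reached at distance 1
  vertex 5 reached at distance 1

Step 3: Shortest path: 2 -> 5
Path length: 1 edge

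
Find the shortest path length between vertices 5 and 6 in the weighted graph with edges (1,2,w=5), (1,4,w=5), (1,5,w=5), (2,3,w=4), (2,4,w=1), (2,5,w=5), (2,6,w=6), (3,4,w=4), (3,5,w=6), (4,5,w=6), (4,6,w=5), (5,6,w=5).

Step 1: Build adjacency list with weights:
  1: 2(w=5), 4(w=5), 5(w=5)
  2: 1(w=5), 3(w=4), 4(w=1), 5(w=5), 6(w=6)
  3: 2(w=4), 4(w=4), 5(w=6)
  4: 1(w=5), 2(w=1), 3(w=4), 5(w=6), 6(w=5)
  5: 1(w=5), 2(w=5), 3(w=6), 4(w=6), 6(w=5)
  6: 2(w=6), 4(w=5), 5(w=5)

Step 2: Apply Dijkstra's algorithm from vertex 5:
  Visit vertex 5 (distance=0)
    Update dist[1] = 5
    Update dist[2] = 5
    Update dist[3] = 6
    Update dist[4] = 6
    Update dist[6] = 5
  Visit vertex 1 (distance=5)
  Visit vertex 2 (distance=5)
  Visit vertex 6 (distance=5)

Step 3: Shortest path: 5 -> 6
Total weight: 5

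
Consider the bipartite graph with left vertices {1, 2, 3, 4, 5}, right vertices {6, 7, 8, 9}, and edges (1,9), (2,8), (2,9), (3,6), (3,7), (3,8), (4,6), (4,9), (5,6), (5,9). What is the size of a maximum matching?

Step 1: List the neighbors of each left vertex:
  1: 9
  2: 8, 9
  3: 6, 7, 8
  4: 6, 9
  5: 6, 9

Step 2: Greedily match left vertices, then look for augmenting paths:
  Match 1 -- 9
  Match 2 -- 8
  Match 3 -- 7
  Match 4 -- 6
  No augmenting path remains.

Step 3: Verify this is maximum:
  Matching size 4 = min(|L|, |R|) = min(5, 4), which is an upper bound, so this matching is maximum.

Maximum matching: {(1,9), (2,8), (3,7), (4,6)}
Size: 4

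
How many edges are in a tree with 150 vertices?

A tree on n vertices always has exactly n - 1 edges.
For n = 150: edges = 150 - 1 = 149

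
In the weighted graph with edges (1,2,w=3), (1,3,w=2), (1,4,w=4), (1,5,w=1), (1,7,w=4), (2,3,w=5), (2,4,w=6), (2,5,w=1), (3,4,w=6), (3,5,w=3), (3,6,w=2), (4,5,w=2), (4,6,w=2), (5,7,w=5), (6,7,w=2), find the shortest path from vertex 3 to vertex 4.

Step 1: Build adjacency list with weights:
  1: 2(w=3), 3(w=2), 4(w=4), 5(w=1), 7(w=4)
  2: 1(w=3), 3(w=5), 4(w=6), 5(w=1)
  3: 1(w=2), 2(w=5), 4(w=6), 5(w=3), 6(w=2)
  4: 1(w=4), 2(w=6), 3(w=6), 5(w=2), 6(w=2)
  5: 1(w=1), 2(w=1), 3(w=3), 4(w=2), 7(w=5)
  6: 3(w=2), 4(w=2), 7(w=2)
  7: 1(w=4), 5(w=5), 6(w=2)

Step 2: Apply Dijkstra's algorithm from vertex 3:
  Visit vertex 3 (distance=0)
    Update dist[1] = 2
    Update dist[2] = 5
    Update dist[4] = 6
    Update dist[5] = 3
    Update dist[6] = 2
  Visit vertex 1 (distance=2)
    Update dist[7] = 6
  Visit vertex 6 (distance=2)
    Update dist[4] = 4
    Update dist[7] = 4
  Visit vertex 5 (distance=3)
    Update dist[2] = 4
  Visit vertex 2 (distance=4)
  Visit vertex 4 (distance=4)

Step 3: Shortest path: 3 -> 6 -> 4
Total weight: 2 + 2 = 4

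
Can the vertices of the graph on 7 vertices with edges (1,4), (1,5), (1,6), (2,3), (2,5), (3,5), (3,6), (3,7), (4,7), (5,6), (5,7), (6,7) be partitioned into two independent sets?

Step 1: Attempt 2-coloring using BFS:
  Start at vertex 1, assign color 0
  Color vertex 4 with color 1 (neighbor of 1)
  Color vertex 5 with color 1 (neighbor of 1)
  Color vertex 6 with color 1 (neighbor of 1)
  Color vertex 7 with color 0 (neighbor of 4)
  Color vertex 2 with color 0 (neighbor of 5)
  Color vertex 3 with color 0 (neighbor of 5)

Step 2: Conflict found! Vertices 5 and 6 are adjacent but have the same color.
This means the graph contains an odd cycle.

The graph is NOT bipartite.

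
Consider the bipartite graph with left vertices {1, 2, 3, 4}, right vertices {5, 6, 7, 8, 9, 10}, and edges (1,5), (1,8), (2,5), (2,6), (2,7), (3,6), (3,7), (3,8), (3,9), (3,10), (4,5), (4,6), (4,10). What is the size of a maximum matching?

Step 1: List the neighbors of each left vertex:
  1: 5, 8
  2: 5, 6, 7
  3: 6, 7, 8, 9, 10
  4: 5, 6, 10

Step 2: Greedily match left vertices, then look for augmenting paths:
  Match 1 -- 5
  Match 2 -- 6
  Match 3 -- 7
  Match 4 -- 10
  No augmenting path remains.

Step 3: Verify this is maximum:
  Matching size 4 = min(|L|, |R|) = min(4, 6), which is an upper bound, so this matching is maximum.

Maximum matching: {(1,5), (2,6), (3,7), (4,10)}
Size: 4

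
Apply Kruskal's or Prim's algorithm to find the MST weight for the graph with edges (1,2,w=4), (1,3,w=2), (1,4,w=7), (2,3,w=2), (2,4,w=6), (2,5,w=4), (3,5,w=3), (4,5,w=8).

Apply Kruskal's algorithm (sort edges by weight, add if no cycle):

Sorted edges by weight:
  (1,3) w=2
  (2,3) w=2
  (3,5) w=3
  (1,2) w=4
  (2,5) w=4
  (2,4) w=6
  (1,4) w=7
  (4,5) w=8

Add edge (1,3) w=2 -- no cycle. Running total: 2
Add edge (2,3) w=2 -- no cycle. Running total: 4
Add edge (3,5) w=3 -- no cycle. Running total: 7
Skip edge (1,2) w=4 -- would create cycle
Skip edge (2,5) w=4 -- would create cycle
Add edge (2,4) w=6 -- no cycle. Running total: 13

MST edges: (1,3,w=2), (2,3,w=2), (3,5,w=3), (2,4,w=6)
Total MST weight: 2 + 2 + 3 + 6 = 13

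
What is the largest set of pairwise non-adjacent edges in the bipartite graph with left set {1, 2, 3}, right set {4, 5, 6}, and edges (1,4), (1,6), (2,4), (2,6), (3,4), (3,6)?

Step 1: List the neighbors of each left vertex:
  1: 4, 6
  2: 4, 6
  3: 4, 6

Step 2: Greedily match left vertices, then look for augmenting paths:
  Match 1 -- 4
  Match 2 -- 6
  No augmenting path remains.

Step 3: Verify this is maximum:
  Matching has size 2. The vertex set {4, 6} covers every edge and has size 2; any matching has at most one edge per cover vertex, so 2 is maximum (König's theorem).

Maximum matching: {(1,4), (2,6)}
Size: 2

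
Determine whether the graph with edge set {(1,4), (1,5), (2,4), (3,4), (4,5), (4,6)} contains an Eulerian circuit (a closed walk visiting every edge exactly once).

Step 1: Find the degree of each vertex:
  deg(1) = 2
  deg(2) = 1
  deg(3) = 1
  deg(4) = 5
  deg(5) = 2
  deg(6) = 1

Step 2: Count vertices with odd degree:
  Odd-degree vertices: 2, 3, 4, 6 (4 total)

Step 3: Apply Euler's theorem:
  - Eulerian circuit exists iff graph is connected and all vertices have even degree
  - Eulerian path exists iff graph is connected and has 0 or 2 odd-degree vertices

Graph has 4 odd-degree vertices (need 0 or 2).
Neither Eulerian path nor Eulerian circuit exists.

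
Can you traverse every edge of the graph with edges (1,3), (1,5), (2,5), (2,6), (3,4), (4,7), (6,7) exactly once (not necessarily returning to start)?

Step 1: Find the degree of each vertex:
  deg(1) = 2
  deg(2) = 2
  deg(3) = 2
  deg(4) = 2
  deg(5) = 2
  deg(6) = 2
  deg(7) = 2

Step 2: Count vertices with odd degree:
  All vertices have even degree (0 odd-degree vertices)

Step 3: Apply Euler's theorem:
  - Eulerian circuit exists iff graph is connected and all vertices have even degree
  - Eulerian path exists iff graph is connected and has 0 or 2 odd-degree vertices

Graph is connected with 0 odd-degree vertices.
Both Eulerian circuit and Eulerian path exist.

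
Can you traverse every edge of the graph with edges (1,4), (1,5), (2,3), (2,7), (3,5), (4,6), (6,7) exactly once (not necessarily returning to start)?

Step 1: Find the degree of each vertex:
  deg(1) = 2
  deg(2) = 2
  deg(3) = 2
  deg(4) = 2
  deg(5) = 2
  deg(6) = 2
  deg(7) = 2

Step 2: Count vertices with odd degree:
  All vertices have even degree (0 odd-degree vertices)

Step 3: Apply Euler's theorem:
  - Eulerian circuit exists iff graph is connected and all vertices have even degree
  - Eulerian path exists iff graph is connected and has 0 or 2 odd-degree vertices

Graph is connected with 0 odd-degree vertices.
Both Eulerian circuit and Eulerian path exist.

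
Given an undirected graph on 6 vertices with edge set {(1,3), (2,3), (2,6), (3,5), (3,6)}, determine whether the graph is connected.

Step 1: Build adjacency list from edges:
  1: 3
  2: 3, 6
  3: 1, 2, 5, 6
  4: (none)
  5: 3
  6: 2, 3

Step 2: Run BFS/DFS from vertex 1:
  Visited: {1, 3, 2, 5, 6}
  Reached 5 of 6 vertices

Step 3: Only 5 of 6 vertices reached. Graph is disconnected.
Connected components: {1, 2, 3, 5, 6}, {4}
Answer: No, the graph is not connected (2 components).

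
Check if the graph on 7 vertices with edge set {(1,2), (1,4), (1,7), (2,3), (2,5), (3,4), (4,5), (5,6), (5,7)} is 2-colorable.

Step 1: Attempt 2-coloring using BFS:
  Start at vertex 1, assign color 0
  Color vertex 2 with color 1 (neighbor of 1)
  Color vertex 4 with color 1 (neighbor of 1)
  Color vertex 7 with color 1 (neighbor of 1)
  Color vertex 3 with color 0 (neighbor of 2)
  Color vertex 5 with color 0 (neighbor of 2)
  Color vertex 6 with color 1 (neighbor of 5)

Step 2: 2-coloring succeeded. No conflicts found.
  Set A (color 0): {1, 3, 5}
  Set B (color 1): {2, 4, 6, 7}

The graph is bipartite with partition {1, 3, 5}, {2, 4, 6, 7}.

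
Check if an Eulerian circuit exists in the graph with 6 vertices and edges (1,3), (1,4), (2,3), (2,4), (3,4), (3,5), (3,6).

Step 1: Find the degree of each vertex:
  deg(1) = 2
  deg(2) = 2
  deg(3) = 5
  deg(4) = 3
  deg(5) = 1
  deg(6) = 1

Step 2: Count vertices with odd degree:
  Odd-degree vertices: 3, 4, 5, 6 (4 total)

Step 3: Apply Euler's theorem:
  - Eulerian circuit exists iff graph is connected and all vertices have even degree
  - Eulerian path exists iff graph is connected and has 0 or 2 odd-degree vertices

Graph has 4 odd-degree vertices (need 0 or 2).
Neither Eulerian path nor Eulerian circuit exists.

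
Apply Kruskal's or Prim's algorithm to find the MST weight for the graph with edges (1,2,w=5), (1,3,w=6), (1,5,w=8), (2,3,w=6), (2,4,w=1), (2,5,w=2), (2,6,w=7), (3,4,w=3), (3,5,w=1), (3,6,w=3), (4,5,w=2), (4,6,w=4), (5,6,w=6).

Apply Kruskal's algorithm (sort edges by weight, add if no cycle):

Sorted edges by weight:
  (2,4) w=1
  (3,5) w=1
  (2,5) w=2
  (4,5) w=2
  (3,4) w=3
  (3,6) w=3
  (4,6) w=4
  (1,2) w=5
  (1,3) w=6
  (2,3) w=6
  (5,6) w=6
  (2,6) w=7
  (1,5) w=8

Add edge (2,4) w=1 -- no cycle. Running total: 1
Add edge (3,5) w=1 -- no cycle. Running total: 2
Add edge (2,5) w=2 -- no cycle. Running total: 4
Skip edge (4,5) w=2 -- would create cycle
Skip edge (3,4) w=3 -- would create cycle
Add edge (3,6) w=3 -- no cycle. Running total: 7
Skip edge (4,6) w=4 -- would create cycle
Add edge (1,2) w=5 -- no cycle. Running total: 12

MST edges: (2,4,w=1), (3,5,w=1), (2,5,w=2), (3,6,w=3), (1,2,w=5)
Total MST weight: 1 + 1 + 2 + 3 + 5 = 12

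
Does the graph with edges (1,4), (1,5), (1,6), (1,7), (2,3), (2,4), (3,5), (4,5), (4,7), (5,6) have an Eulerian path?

Step 1: Find the degree of each vertex:
  deg(1) = 4
  deg(2) = 2
  deg(3) = 2
  deg(4) = 4
  deg(5) = 4
  deg(6) = 2
  deg(7) = 2

Step 2: Count vertices with odd degree:
  All vertices have even degree (0 odd-degree vertices)

Step 3: Apply Euler's theorem:
  - Eulerian circuit exists iff graph is connected and all vertices have even degree
  - Eulerian path exists iff graph is connected and has 0 or 2 odd-degree vertices

Graph is connected with 0 odd-degree vertices.
Both Eulerian circuit and Eulerian path exist.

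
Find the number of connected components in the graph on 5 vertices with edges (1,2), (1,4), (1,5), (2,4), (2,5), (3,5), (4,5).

Step 1: Build adjacency list from edges:
  1: 2, 4, 5
  2: 1, 4, 5
  3: 5
  4: 1, 2, 5
  5: 1, 2, 3, 4

Step 2: Run BFS/DFS from vertex 1:
  Visited: {1, 2, 4, 5, 3}
  Reached 5 of 5 vertices

Step 3: All 5 vertices reached from vertex 1, so the graph is connected.
Number of connected components: 1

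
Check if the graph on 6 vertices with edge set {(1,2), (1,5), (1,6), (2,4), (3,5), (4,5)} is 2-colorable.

Step 1: Attempt 2-coloring using BFS:
  Start at vertex 1, assign color 0
  Color vertex 2 with color 1 (neighbor of 1)
  Color vertex 5 with color 1 (neighbor of 1)
  Color vertex 6 with color 1 (neighbor of 1)
  Color vertex 4 with color 0 (neighbor of 2)
  Color vertex 3 with color 0 (neighbor of 5)

Step 2: 2-coloring succeeded. No conflicts found.
  Set A (color 0): {1, 3, 4}
  Set B (color 1): {2, 5, 6}

The graph is bipartite with partition {1, 3, 4}, {2, 5, 6}.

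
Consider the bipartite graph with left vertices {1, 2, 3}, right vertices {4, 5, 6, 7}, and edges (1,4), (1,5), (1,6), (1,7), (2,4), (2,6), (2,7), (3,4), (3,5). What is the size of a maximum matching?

Step 1: List the neighbors of each left vertex:
  1: 4, 5, 6, 7
  2: 4, 6, 7
  3: 4, 5

Step 2: Greedily match left vertices, then look for augmenting paths:
  Match 1 -- 4
  Match 2 -- 6
  Match 3 -- 5
  No augmenting path remains.

Step 3: Verify this is maximum:
  Matching size 3 = min(|L|, |R|) = min(3, 4), which is an upper bound, so this matching is maximum.

Maximum matching: {(1,4), (2,6), (3,5)}
Size: 3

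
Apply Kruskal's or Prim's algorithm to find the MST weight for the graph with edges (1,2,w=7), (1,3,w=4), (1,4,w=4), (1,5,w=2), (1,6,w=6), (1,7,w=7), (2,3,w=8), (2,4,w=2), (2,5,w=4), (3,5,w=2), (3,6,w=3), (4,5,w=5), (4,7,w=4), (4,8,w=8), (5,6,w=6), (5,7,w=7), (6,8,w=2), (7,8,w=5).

Apply Kruskal's algorithm (sort edges by weight, add if no cycle):

Sorted edges by weight:
  (1,5) w=2
  (2,4) w=2
  (3,5) w=2
  (6,8) w=2
  (3,6) w=3
  (1,4) w=4
  (1,3) w=4
  (2,5) w=4
  (4,7) w=4
  (4,5) w=5
  (7,8) w=5
  (1,6) w=6
  (5,6) w=6
  (1,2) w=7
  (1,7) w=7
  (5,7) w=7
  (2,3) w=8
  (4,8) w=8

Add edge (1,5) w=2 -- no cycle. Running total: 2
Add edge (2,4) w=2 -- no cycle. Running total: 4
Add edge (3,5) w=2 -- no cycle. Running total: 6
Add edge (6,8) w=2 -- no cycle. Running total: 8
Add edge (3,6) w=3 -- no cycle. Running total: 11
Add edge (1,4) w=4 -- no cycle. Running total: 15
Skip edge (1,3) w=4 -- would create cycle
Skip edge (2,5) w=4 -- would create cycle
Add edge (4,7) w=4 -- no cycle. Running total: 19

MST edges: (1,5,w=2), (2,4,w=2), (3,5,w=2), (6,8,w=2), (3,6,w=3), (1,4,w=4), (4,7,w=4)
Total MST weight: 2 + 2 + 2 + 2 + 3 + 4 + 4 = 19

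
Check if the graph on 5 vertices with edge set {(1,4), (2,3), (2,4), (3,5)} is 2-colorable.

Step 1: Attempt 2-coloring using BFS:
  Start at vertex 1, assign color 0
  Color vertex 4 with color 1 (neighbor of 1)
  Color vertex 2 with color 0 (neighbor of 4)
  Color vertex 3 with color 1 (neighbor of 2)
  Color vertex 5 with color 0 (neighbor of 3)

Step 2: 2-coloring succeeded. No conflicts found.
  Set A (color 0): {1, 2, 5}
  Set B (color 1): {3, 4}

The graph is bipartite with partition {1, 2, 5}, {3, 4}.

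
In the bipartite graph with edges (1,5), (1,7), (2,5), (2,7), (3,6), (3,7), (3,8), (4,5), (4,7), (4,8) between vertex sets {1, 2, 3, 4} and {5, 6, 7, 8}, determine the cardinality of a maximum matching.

Step 1: List the neighbors of each left vertex:
  1: 5, 7
  2: 5, 7
  3: 6, 7, 8
  4: 5, 7, 8

Step 2: Greedily match left vertices, then look for augmenting paths:
  Match 1 -- 5
  Match 2 -- 7
  Match 3 -- 6
  Match 4 -- 8
  No augmenting path remains.

Step 3: Verify this is maximum:
  Matching size 4 = min(|L|, |R|) = min(4, 4), which is an upper bound, so this matching is maximum.

Maximum matching: {(1,5), (2,7), (3,6), (4,8)}
Size: 4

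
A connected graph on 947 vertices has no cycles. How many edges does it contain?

A tree on n vertices always has exactly n - 1 edges.
For n = 947: edges = 947 - 1 = 946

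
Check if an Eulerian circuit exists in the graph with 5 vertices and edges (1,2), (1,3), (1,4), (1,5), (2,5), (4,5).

Step 1: Find the degree of each vertex:
  deg(1) = 4
  deg(2) = 2
  deg(3) = 1
  deg(4) = 2
  deg(5) = 3

Step 2: Count vertices with odd degree:
  Odd-degree vertices: 3, 5 (2 total)

Step 3: Apply Euler's theorem:
  - Eulerian circuit exists iff graph is connected and all vertices have even degree
  - Eulerian path exists iff graph is connected and has 0 or 2 odd-degree vertices

Graph is connected with exactly 2 odd-degree vertices (3, 5).
Eulerian path exists (starting and ending at the odd-degree vertices), but no Eulerian circuit.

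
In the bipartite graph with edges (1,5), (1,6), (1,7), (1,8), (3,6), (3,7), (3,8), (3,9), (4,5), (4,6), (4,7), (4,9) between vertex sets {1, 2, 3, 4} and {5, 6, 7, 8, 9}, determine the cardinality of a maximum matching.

Step 1: List the neighbors of each left vertex:
  1: 5, 6, 7, 8
  2: (none)
  3: 6, 7, 8, 9
  4: 5, 6, 7, 9

Step 2: Greedily match left vertices, then look for augmenting paths:
  Match 1 -- 5
  Match 3 -- 6
  Match 4 -- 7
  No augmenting path remains.

Step 3: Verify this is maximum:
  Matching has size 3. The vertex set {1, 3, 4} covers every edge and has size 3; any matching has at most one edge per cover vertex, so 3 is maximum (König's theorem).

Maximum matching: {(1,5), (3,6), (4,7)}
Size: 3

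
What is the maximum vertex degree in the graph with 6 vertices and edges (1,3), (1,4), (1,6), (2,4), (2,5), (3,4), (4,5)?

Step 1: Count edges incident to each vertex:
  deg(1) = 3 (neighbors: 3, 4, 6)
  deg(2) = 2 (neighbors: 4, 5)
  deg(3) = 2 (neighbors: 1, 4)
  deg(4) = 4 (neighbors: 1, 2, 3, 5)
  deg(5) = 2 (neighbors: 2, 4)
  deg(6) = 1 (neighbors: 1)

Step 2: Find maximum:
  max(3, 2, 2, 4, 2, 1) = 4 (vertex 4)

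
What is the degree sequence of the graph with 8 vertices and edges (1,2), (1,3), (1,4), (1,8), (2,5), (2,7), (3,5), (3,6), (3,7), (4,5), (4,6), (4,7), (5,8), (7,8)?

Step 1: Count edges incident to each vertex:
  deg(1) = 4 (neighbors: 2, 3, 4, 8)
  deg(2) = 3 (neighbors: 1, 5, 7)
  deg(3) = 4 (neighbors: 1, 5, 6, 7)
  deg(4) = 4 (neighbors: 1, 5, 6, 7)
  deg(5) = 4 (neighbors: 2, 3, 4, 8)
  deg(6) = 2 (neighbors: 3, 4)
  deg(7) = 4 (neighbors: 2, 3, 4, 8)
  deg(8) = 3 (neighbors: 1, 5, 7)

Step 2: Sort degrees in non-increasing order:
  Degrees: [4, 3, 4, 4, 4, 2, 4, 3] -> sorted: [4, 4, 4, 4, 4, 3, 3, 2]

Degree sequence: [4, 4, 4, 4, 4, 3, 3, 2]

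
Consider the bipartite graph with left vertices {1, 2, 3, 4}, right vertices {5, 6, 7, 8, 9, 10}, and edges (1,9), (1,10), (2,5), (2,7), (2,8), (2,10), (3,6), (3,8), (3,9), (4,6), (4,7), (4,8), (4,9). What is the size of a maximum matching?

Step 1: List the neighbors of each left vertex:
  1: 9, 10
  2: 5, 7, 8, 10
  3: 6, 8, 9
  4: 6, 7, 8, 9

Step 2: Greedily match left vertices, then look for augmenting paths:
  Match 1 -- 9
  Match 2 -- 5
  Match 3 -- 6
  Match 4 -- 7
  No augmenting path remains.

Step 3: Verify this is maximum:
  Matching size 4 = min(|L|, |R|) = min(4, 6), which is an upper bound, so this matching is maximum.

Maximum matching: {(1,9), (2,5), (3,6), (4,7)}
Size: 4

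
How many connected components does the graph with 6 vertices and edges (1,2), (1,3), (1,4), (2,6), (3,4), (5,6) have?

Step 1: Build adjacency list from edges:
  1: 2, 3, 4
  2: 1, 6
  3: 1, 4
  4: 1, 3
  5: 6
  6: 2, 5

Step 2: Run BFS/DFS from vertex 1:
  Visited: {1, 2, 3, 4, 6, 5}
  Reached 6 of 6 vertices

Step 3: All 6 vertices reached from vertex 1, so the graph is connected.
Number of connected components: 1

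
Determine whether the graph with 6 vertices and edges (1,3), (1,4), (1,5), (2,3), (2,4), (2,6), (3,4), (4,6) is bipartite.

Step 1: Attempt 2-coloring using BFS:
  Start at vertex 1, assign color 0
  Color vertex 3 with color 1 (neighbor of 1)
  Color vertex 4 with color 1 (neighbor of 1)
  Color vertex 5 with color 1 (neighbor of 1)
  Color vertex 2 with color 0 (neighbor of 3)

Step 2: Conflict found! Vertices 3 and 4 are adjacent but have the same color.
This means the graph contains an odd cycle.

The graph is NOT bipartite.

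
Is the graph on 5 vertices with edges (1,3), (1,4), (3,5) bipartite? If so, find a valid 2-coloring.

Step 1: Attempt 2-coloring using BFS:
  Start at vertex 1, assign color 0
  Color vertex 3 with color 1 (neighbor of 1)
  Color vertex 4 with color 1 (neighbor of 1)
  Color vertex 5 with color 0 (neighbor of 3)
  Start new component at vertex 2, assign color 0

Step 2: 2-coloring succeeded. No conflicts found.
  Set A (color 0): {1, 2, 5}
  Set B (color 1): {3, 4}

The graph is bipartite with partition {1, 2, 5}, {3, 4}.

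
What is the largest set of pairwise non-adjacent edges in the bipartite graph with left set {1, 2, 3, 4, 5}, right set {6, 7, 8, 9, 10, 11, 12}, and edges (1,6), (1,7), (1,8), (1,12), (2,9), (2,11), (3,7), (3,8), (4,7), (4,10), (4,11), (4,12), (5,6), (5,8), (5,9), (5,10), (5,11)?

Step 1: List the neighbors of each left vertex:
  1: 6, 7, 8, 12
  2: 9, 11
  3: 7, 8
  4: 7, 10, 11, 12
  5: 6, 8, 9, 10, 11

Step 2: Greedily match left vertices, then look for augmenting paths:
  Match 1 -- 6
  Match 2 -- 9
  Match 3 -- 7
  Match 4 -- 10
  Match 5 -- 8
  No augmenting path remains.

Step 3: Verify this is maximum:
  Matching size 5 = min(|L|, |R|) = min(5, 7), which is an upper bound, so this matching is maximum.

Maximum matching: {(1,6), (2,9), (3,7), (4,10), (5,8)}
Size: 5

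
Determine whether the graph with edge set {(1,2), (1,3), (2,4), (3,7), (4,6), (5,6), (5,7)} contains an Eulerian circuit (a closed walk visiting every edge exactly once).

Step 1: Find the degree of each vertex:
  deg(1) = 2
  deg(2) = 2
  deg(3) = 2
  deg(4) = 2
  deg(5) = 2
  deg(6) = 2
  deg(7) = 2

Step 2: Count vertices with odd degree:
  All vertices have even degree (0 odd-degree vertices)

Step 3: Apply Euler's theorem:
  - Eulerian circuit exists iff graph is connected and all vertices have even degree
  - Eulerian path exists iff graph is connected and has 0 or 2 odd-degree vertices

Graph is connected with 0 odd-degree vertices.
Both Eulerian circuit and Eulerian path exist.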